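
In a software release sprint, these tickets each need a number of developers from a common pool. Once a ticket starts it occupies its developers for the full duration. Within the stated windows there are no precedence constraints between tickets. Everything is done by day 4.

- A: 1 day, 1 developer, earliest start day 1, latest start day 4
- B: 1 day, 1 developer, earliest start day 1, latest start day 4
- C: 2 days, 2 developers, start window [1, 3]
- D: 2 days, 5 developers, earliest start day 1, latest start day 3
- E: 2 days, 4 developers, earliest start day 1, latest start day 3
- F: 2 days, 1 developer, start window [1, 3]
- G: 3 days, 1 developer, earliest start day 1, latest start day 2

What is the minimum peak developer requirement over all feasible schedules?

Early-start (A@1, B@1, C@1, D@1, E@1, F@1, G@1) gives peak 15: d1:15  d2:13  d3:1  d4:0.
Shift D→3, F→2, G→2.
Schedule A@1, B@1, C@1, D@3, E@1, F@2, G@2: d1:8  d2:8  d3:7  d4:6 — peak 8.
Total developer-days = 29 over 4 days ⇒ peak ≥ ⌈29/4⌉ = 8, so 8 is optimal.

8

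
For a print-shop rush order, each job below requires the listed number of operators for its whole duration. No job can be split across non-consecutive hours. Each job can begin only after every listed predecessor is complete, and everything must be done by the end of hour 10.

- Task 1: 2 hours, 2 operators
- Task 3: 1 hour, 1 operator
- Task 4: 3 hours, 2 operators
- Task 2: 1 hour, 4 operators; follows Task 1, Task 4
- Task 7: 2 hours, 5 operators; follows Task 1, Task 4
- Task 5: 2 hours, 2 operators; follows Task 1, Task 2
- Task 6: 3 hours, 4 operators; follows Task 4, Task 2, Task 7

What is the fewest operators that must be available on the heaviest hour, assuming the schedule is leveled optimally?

6

Early-start (Task 1@1, Task 3@1, Task 4@1, Task 2@4, Task 7@4, Task 5@5, Task 6@6) gives peak 9: h1:5  h2:4  h3:2  h4:9  h5:7  h6:6  h7:4  h8:4  h9:0  h10:0.
Shift Task 7→5, Task 5→7, Task 6→7.
Schedule Task 1@1, Task 3@1, Task 4@1, Task 2@4, Task 7@5, Task 5@7, Task 6@7: h1:5  h2:4  h3:2  h4:4  h5:5  h6:5  h7:6  h8:6  h9:4  h10:0 — peak 6.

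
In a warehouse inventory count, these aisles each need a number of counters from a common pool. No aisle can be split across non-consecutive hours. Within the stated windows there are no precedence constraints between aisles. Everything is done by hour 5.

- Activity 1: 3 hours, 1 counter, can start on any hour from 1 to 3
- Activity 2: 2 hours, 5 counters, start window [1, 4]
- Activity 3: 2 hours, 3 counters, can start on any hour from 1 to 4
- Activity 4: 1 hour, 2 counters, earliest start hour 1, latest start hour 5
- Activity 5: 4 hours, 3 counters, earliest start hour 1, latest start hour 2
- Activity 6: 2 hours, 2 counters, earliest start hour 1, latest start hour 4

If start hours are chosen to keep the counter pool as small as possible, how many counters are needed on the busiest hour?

9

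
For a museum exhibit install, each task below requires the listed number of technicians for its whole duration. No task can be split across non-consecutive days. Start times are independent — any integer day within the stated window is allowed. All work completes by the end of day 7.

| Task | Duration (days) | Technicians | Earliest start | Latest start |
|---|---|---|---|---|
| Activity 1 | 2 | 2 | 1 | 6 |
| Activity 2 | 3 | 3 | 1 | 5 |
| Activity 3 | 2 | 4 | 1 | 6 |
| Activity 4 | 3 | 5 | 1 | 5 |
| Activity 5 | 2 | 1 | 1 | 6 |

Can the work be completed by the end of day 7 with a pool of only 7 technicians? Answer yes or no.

Schedule Activity 1@1, Activity 2@1, Activity 3@3, Activity 4@5, Activity 5@1: d1:6  d2:6  d3:7  d4:4  d5:5  d6:5  d7:5 — peak 7 ≤ 7.

yes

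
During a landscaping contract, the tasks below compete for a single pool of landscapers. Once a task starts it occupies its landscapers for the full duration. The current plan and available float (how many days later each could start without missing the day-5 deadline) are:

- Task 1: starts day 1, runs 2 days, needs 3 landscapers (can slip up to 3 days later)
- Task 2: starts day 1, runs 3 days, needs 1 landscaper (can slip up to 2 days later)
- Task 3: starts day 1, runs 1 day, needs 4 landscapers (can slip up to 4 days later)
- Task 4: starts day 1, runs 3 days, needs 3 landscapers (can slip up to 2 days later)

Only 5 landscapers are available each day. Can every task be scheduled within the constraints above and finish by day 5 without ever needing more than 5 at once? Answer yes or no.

no

The minimum achievable peak is 6; 5 < 6, so no feasible schedule stays within the cap.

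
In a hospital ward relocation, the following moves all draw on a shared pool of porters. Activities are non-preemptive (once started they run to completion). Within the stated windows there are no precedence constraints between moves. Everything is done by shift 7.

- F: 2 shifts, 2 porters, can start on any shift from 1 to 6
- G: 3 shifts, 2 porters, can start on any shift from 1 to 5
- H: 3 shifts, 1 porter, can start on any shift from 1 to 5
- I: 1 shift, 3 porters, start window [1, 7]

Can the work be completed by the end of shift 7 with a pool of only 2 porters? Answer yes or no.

no

Total porter-shifts = 16; over 7 shifts the average is 16/7 > 2, so some shift must exceed 2.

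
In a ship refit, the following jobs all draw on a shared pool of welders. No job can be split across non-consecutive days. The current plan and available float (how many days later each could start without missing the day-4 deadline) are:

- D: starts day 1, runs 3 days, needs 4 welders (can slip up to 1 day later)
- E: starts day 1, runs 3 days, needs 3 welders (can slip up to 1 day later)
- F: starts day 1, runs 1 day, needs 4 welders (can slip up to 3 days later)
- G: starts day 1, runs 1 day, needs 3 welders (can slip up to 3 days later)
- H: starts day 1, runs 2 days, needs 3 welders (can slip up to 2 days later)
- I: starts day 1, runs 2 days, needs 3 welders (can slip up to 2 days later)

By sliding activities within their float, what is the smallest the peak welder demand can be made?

Early-start (D@1, E@1, F@1, G@1, H@1, I@1) gives peak 20: d1:20  d2:13  d3:7  d4:0.
Shift F→4, G→4, I→3.
Schedule D@1, E@1, F@4, G@4, H@1, I@3: d1:10  d2:10  d3:10  d4:10 — peak 10.
Total welder-days = 40 over 4 days ⇒ peak ≥ ⌈40/4⌉ = 10, so 10 is optimal.

10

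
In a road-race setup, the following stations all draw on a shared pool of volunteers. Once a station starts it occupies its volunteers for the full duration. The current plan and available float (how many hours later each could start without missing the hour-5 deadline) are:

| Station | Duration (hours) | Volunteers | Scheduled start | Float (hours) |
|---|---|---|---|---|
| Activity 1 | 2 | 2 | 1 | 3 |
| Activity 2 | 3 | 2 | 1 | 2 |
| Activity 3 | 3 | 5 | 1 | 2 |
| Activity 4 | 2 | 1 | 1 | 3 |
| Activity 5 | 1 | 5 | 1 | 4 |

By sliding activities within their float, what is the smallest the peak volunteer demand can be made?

8

Early-start (Activity 1@1, Activity 2@1, Activity 3@1, Activity 4@1, Activity 5@1) gives peak 15: h1:15  h2:10  h3:7  h4:0  h5:0.
Shift Activity 2→2, Activity 3→3.
Schedule Activity 1@1, Activity 2@2, Activity 3@3, Activity 4@1, Activity 5@1: h1:8  h2:5  h3:7  h4:7  h5:5 — peak 8.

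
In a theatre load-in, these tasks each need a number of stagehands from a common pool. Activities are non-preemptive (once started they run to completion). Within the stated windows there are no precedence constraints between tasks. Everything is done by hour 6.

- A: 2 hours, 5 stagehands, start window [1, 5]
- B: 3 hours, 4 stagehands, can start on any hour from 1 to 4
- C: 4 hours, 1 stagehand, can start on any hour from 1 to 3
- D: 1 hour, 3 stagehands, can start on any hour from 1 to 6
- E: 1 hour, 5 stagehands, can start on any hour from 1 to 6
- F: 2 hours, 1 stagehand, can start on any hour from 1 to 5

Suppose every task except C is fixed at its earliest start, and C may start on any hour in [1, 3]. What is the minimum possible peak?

C@1: h1:19  h2:11  h3:5  h4:1  h5:0  h6:0 → peak 19
C@2: h1:18  h2:11  h3:5  h4:1  h5:1  h6:0 → peak 18
C@3: h1:18  h2:10  h3:5  h4:1  h5:1  h6:1 → peak 18
Best is C@2, peak 18.

18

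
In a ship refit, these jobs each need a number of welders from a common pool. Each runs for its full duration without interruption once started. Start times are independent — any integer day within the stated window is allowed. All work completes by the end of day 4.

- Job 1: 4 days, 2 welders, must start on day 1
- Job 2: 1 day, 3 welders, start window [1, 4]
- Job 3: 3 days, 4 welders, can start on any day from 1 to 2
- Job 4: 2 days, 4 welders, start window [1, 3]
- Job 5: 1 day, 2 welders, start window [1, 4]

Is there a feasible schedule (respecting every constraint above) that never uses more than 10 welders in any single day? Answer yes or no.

Schedule Job 1@1, Job 2@1, Job 3@1, Job 4@2, Job 5@4: d1:9  d2:10  d3:10  d4:4 — peak 10 ≤ 10.

yes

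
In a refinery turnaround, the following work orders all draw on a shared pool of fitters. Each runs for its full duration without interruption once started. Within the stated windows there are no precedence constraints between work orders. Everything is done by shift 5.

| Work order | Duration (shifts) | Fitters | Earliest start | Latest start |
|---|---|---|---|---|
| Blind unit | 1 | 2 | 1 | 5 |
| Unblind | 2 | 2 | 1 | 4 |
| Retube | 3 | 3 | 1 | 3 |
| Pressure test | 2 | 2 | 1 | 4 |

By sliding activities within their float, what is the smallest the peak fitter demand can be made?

5

Early-start (Blind unit@1, Unblind@1, Retube@1, Pressure test@1) gives peak 9: s1:9  s2:7  s3:3  s4:0  s5:0.
Shift Retube→2, Pressure test→3.
Schedule Blind unit@1, Unblind@1, Retube@2, Pressure test@3: s1:4  s2:5  s3:5  s4:5  s5:0 — peak 5.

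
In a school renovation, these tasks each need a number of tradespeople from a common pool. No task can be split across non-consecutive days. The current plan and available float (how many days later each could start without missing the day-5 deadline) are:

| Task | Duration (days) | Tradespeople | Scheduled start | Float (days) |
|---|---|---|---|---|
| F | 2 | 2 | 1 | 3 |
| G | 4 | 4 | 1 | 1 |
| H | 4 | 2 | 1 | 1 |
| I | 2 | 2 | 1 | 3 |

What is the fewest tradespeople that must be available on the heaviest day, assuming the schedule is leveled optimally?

Early-start (F@1, G@1, H@1, I@1) gives peak 10: d1:10  d2:10  d3:6  d4:6  d5:0.
Shift I→3.
Schedule F@1, G@1, H@1, I@3: d1:8  d2:8  d3:8  d4:8  d5:0 — peak 8.

8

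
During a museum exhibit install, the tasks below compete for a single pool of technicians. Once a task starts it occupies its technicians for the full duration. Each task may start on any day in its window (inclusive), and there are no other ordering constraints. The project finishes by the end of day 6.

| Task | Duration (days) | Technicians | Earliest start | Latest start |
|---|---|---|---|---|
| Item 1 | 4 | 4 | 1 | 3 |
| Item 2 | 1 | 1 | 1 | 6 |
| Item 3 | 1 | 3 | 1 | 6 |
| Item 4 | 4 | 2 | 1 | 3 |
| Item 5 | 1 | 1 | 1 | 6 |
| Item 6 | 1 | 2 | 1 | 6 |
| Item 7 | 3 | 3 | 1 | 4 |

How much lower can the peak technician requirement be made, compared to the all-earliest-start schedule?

Early-start peak: d1:16  d2:9  d3:9  d4:6  d5:0  d6:0 ⇒ 16.
Leveled (Item 1@1, Item 2@1, Item 3@1, Item 4@2, Item 5@1, Item 6@2, Item 7@3): d1:9  d2:8  d3:9  d4:9  d5:5  d6:0 ⇒ 9.
Reduction 16 − 9 = 7.

7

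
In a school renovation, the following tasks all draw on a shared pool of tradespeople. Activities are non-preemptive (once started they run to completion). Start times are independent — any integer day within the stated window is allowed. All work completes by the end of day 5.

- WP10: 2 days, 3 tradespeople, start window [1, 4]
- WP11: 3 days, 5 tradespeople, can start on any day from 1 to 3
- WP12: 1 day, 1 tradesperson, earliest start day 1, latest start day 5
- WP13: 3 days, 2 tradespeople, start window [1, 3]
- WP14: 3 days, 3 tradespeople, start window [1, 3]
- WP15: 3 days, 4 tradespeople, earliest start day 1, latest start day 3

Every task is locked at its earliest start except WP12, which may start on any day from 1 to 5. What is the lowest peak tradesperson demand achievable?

WP12@1: d1:18  d2:17  d3:14  d4:0  d5:0 → peak 18
WP12@2: d1:17  d2:18  d3:14  d4:0  d5:0 → peak 18
WP12@3: d1:17  d2:17  d3:15  d4:0  d5:0 → peak 17
WP12@4: d1:17  d2:17  d3:14  d4:1  d5:0 → peak 17
WP12@5: d1:17  d2:17  d3:14  d4:0  d5:1 → peak 17
Best is WP12@3, peak 17.

17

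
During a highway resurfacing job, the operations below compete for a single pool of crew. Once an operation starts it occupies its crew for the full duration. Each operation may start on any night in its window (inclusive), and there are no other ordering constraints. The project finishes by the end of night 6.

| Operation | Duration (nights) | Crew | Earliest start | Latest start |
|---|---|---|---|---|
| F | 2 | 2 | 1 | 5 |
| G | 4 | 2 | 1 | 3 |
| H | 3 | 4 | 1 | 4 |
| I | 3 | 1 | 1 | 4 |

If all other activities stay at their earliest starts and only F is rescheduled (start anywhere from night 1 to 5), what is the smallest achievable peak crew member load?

F@1: n1:9  n2:9  n3:7  n4:2  n5:0  n6:0 → peak 9
F@2: n1:7  n2:9  n3:9  n4:2  n5:0  n6:0 → peak 9
F@3: n1:7  n2:7  n3:9  n4:4  n5:0  n6:0 → peak 9
F@4: n1:7  n2:7  n3:7  n4:4  n5:2  n6:0 → peak 7
F@5: n1:7  n2:7  n3:7  n4:2  n5:2  n6:2 → peak 7
Best is F@4, peak 7.

7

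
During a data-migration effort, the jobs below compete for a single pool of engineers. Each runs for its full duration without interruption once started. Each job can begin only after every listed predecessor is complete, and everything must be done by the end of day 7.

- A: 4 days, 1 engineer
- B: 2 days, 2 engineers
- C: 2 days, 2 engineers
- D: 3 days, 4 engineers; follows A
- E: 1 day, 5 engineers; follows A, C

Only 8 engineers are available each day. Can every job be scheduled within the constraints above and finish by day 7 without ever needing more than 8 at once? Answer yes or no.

no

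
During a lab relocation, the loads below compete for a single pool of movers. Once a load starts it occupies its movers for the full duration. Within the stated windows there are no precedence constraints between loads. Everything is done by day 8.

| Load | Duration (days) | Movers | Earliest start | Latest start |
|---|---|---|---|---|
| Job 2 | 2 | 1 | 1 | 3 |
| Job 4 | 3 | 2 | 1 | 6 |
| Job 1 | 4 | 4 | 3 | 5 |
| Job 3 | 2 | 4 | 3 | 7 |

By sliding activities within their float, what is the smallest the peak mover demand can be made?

Early-start (Job 2@1, Job 4@1, Job 1@3, Job 3@3) gives peak 10: d1:3  d2:3  d3:10  d4:8  d5:4  d6:4  d7:0  d8:0.
Shift Job 3→7.
Schedule Job 2@1, Job 4@1, Job 1@3, Job 3@7: d1:3  d2:3  d3:6  d4:4  d5:4  d6:4  d7:4  d8:4 — peak 6.

6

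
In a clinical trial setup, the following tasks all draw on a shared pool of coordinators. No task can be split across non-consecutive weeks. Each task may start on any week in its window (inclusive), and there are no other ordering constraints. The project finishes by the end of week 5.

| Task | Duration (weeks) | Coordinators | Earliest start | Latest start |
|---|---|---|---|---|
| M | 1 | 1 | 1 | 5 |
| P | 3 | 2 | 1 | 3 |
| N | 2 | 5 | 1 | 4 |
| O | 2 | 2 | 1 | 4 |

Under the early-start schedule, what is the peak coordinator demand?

Early-start schedule: M@1, P@1, N@1, O@1.
Load per week: week 1: 10, week 2: 9, week 3: 2, week 4: 0, week 5: 0.
Peak is 10.

10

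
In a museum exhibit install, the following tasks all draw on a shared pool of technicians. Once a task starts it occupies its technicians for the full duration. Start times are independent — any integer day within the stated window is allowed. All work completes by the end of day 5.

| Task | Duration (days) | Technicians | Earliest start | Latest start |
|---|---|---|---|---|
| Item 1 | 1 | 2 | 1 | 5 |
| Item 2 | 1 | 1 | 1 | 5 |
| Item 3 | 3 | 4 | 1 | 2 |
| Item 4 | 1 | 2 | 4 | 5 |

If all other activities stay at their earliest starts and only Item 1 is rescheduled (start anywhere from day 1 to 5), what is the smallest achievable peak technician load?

Item 1@1: d1:7  d2:4  d3:4  d4:2  d5:0 → peak 7
Item 1@2: d1:5  d2:6  d3:4  d4:2  d5:0 → peak 6
Item 1@3: d1:5  d2:4  d3:6  d4:2  d5:0 → peak 6
Item 1@4: d1:5  d2:4  d3:4  d4:4  d5:0 → peak 5
Item 1@5: d1:5  d2:4  d3:4  d4:2  d5:2 → peak 5
Best is Item 1@4, peak 5.

5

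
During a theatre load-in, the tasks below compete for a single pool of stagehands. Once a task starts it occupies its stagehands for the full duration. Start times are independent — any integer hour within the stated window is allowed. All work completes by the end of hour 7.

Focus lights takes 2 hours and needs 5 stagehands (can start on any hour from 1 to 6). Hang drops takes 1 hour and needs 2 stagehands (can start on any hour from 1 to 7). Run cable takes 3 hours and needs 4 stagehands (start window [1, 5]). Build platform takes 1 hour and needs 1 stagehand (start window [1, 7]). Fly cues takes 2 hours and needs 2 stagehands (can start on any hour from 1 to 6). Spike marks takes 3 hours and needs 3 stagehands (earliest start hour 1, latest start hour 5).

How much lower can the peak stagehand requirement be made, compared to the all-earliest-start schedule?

10

Early-start peak: h1:17  h2:14  h3:7  h4:0  h5:0  h6:0  h7:0 ⇒ 17.
Leveled (Focus lights@1, Hang drops@1, Run cable@3, Build platform@2, Fly cues@3, Spike marks@5): h1:7  h2:6  h3:6  h4:6  h5:7  h6:3  h7:3 ⇒ 7.
Reduction 17 − 7 = 10.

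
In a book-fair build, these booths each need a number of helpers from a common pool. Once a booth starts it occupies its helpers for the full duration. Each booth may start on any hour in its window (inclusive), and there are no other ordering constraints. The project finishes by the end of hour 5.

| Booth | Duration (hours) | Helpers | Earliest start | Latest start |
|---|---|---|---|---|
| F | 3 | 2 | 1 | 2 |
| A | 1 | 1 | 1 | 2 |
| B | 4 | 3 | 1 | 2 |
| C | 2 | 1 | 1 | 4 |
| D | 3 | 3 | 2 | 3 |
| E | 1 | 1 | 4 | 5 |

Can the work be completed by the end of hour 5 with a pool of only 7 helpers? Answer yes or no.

The minimum achievable peak is 8; 7 < 8, so no feasible schedule stays within the cap.

no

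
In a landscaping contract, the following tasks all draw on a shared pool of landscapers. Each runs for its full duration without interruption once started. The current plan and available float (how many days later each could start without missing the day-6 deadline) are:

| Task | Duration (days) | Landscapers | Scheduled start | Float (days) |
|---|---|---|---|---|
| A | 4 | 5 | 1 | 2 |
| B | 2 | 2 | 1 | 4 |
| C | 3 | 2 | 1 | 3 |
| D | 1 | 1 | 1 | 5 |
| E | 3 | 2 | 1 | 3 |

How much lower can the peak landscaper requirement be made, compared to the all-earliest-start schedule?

5

Early-start peak: d1:12  d2:11  d3:9  d4:5  d5:0  d6:0 ⇒ 12.
Leveled (A@1, B@5, C@1, D@5, E@4): d1:7  d2:7  d3:7  d4:7  d5:5  d6:4 ⇒ 7.
Reduction 12 − 7 = 5.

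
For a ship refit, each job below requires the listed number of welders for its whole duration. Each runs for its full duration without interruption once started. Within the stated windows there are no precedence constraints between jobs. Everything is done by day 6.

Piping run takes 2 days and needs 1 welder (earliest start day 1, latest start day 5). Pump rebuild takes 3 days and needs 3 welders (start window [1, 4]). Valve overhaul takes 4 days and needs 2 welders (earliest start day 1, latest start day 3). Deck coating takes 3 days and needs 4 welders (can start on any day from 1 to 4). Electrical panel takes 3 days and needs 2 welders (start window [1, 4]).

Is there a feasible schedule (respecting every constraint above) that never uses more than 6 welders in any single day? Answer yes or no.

no

Total welder-days = 37; over 6 days the average is 37/6 > 6, so some day must exceed 6.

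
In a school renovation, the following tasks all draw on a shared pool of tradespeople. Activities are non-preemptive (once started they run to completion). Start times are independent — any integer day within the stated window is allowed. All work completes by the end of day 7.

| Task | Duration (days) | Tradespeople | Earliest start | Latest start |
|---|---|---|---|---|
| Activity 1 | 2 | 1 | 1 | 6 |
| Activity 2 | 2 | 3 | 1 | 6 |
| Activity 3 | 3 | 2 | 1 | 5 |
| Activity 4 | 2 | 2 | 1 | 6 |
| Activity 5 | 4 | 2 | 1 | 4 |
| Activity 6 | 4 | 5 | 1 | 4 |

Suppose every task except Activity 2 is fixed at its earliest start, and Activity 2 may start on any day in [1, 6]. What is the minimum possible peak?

12

Activity 2@1: d1:15  d2:15  d3:9  d4:7  d5:0  d6:0  d7:0 → peak 15
Activity 2@2: d1:12  d2:15  d3:12  d4:7  d5:0  d6:0  d7:0 → peak 15
Activity 2@3: d1:12  d2:12  d3:12  d4:10  d5:0  d6:0  d7:0 → peak 12
Activity 2@4: d1:12  d2:12  d3:9  d4:10  d5:3  d6:0  d7:0 → peak 12
Activity 2@5: d1:12  d2:12  d3:9  d4:7  d5:3  d6:3  d7:0 → peak 12
Activity 2@6: d1:12  d2:12  d3:9  d4:7  d5:0  d6:3  d7:3 → peak 12
Best is Activity 2@3, peak 12.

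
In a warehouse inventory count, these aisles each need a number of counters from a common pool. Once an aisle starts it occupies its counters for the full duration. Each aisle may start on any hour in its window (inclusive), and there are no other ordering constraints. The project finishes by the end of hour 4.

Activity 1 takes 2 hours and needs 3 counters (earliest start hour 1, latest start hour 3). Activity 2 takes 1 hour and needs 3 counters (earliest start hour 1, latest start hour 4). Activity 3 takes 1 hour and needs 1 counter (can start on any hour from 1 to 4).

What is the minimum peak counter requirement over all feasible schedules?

3

Early-start (Activity 1@1, Activity 2@1, Activity 3@1) gives peak 7: h1:7  h2:3  h3:0  h4:0.
Shift Activity 2→3, Activity 3→4.
Schedule Activity 1@1, Activity 2@3, Activity 3@4: h1:3  h2:3  h3:3  h4:1 — peak 3.
Total counter-hours = 10 over 4 hours ⇒ peak ≥ ⌈10/4⌉ = 3, so 3 is optimal.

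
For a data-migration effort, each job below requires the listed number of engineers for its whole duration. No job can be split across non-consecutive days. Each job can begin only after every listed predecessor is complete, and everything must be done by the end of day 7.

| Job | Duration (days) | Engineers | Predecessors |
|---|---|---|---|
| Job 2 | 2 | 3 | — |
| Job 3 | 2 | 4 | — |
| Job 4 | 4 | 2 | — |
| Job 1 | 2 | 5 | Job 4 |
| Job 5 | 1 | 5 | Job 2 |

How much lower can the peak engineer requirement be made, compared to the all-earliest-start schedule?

3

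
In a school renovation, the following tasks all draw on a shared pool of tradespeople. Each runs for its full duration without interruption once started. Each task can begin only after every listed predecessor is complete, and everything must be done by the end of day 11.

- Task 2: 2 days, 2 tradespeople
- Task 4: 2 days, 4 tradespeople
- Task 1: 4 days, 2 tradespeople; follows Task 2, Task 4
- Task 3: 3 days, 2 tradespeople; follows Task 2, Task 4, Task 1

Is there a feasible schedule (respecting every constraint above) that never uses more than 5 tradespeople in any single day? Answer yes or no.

yes

Schedule Task 2@1, Task 4@3, Task 1@5, Task 3@9: d1:2  d2:2  d3:4  d4:4  d5:2  d6:2  d7:2  d8:2  d9:2  d10:2  d11:2 — peak 4 ≤ 5.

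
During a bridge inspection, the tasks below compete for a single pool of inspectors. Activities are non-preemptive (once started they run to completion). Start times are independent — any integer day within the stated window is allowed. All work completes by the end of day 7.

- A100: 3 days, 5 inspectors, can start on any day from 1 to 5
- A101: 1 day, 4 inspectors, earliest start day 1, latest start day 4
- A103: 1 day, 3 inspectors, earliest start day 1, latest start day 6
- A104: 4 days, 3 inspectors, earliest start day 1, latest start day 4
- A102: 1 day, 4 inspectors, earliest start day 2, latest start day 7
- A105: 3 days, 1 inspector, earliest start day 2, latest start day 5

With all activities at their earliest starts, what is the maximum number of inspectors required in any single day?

15

Early-start schedule: A100@1, A101@1, A103@1, A104@1, A102@2, A105@2.
Load per day: day 1: 15, day 2: 13, day 3: 9, day 4: 4, day 5: 0, day 6: 0, day 7: 0.
Peak is 15.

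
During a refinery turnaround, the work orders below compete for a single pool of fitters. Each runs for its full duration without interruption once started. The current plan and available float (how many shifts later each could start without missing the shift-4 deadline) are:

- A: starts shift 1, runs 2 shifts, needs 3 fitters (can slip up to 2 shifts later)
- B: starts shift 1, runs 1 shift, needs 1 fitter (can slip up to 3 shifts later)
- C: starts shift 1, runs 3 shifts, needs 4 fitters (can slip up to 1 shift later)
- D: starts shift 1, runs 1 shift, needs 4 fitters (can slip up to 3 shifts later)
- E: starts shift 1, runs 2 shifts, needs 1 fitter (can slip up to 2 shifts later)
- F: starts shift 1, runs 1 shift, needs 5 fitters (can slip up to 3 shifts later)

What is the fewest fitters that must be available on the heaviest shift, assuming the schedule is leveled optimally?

Early-start (A@1, B@1, C@1, D@1, E@1, F@1) gives peak 18: s1:18  s2:8  s3:4  s4:0.
Shift B→3, C→2, D→4, E→2.
Schedule A@1, B@3, C@2, D@4, E@2, F@1: s1:8  s2:8  s3:6  s4:8 — peak 8.
Total fitter-shifts = 30 over 4 shifts ⇒ peak ≥ ⌈30/4⌉ = 8, so 8 is optimal.

8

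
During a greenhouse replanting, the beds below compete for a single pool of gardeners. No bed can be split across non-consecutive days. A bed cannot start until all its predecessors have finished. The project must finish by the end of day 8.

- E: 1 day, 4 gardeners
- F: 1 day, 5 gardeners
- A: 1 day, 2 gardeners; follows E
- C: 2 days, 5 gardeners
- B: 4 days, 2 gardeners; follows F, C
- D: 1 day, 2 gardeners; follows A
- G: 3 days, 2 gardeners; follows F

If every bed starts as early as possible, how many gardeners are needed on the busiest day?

14

Early-start schedule: E@1, F@1, A@2, C@1, B@3, D@3, G@2.
Load per day: day 1: 14, day 2: 9, day 3: 6, day 4: 4, day 5: 2, day 6: 2, day 7: 0, day 8: 0.
Peak is 14.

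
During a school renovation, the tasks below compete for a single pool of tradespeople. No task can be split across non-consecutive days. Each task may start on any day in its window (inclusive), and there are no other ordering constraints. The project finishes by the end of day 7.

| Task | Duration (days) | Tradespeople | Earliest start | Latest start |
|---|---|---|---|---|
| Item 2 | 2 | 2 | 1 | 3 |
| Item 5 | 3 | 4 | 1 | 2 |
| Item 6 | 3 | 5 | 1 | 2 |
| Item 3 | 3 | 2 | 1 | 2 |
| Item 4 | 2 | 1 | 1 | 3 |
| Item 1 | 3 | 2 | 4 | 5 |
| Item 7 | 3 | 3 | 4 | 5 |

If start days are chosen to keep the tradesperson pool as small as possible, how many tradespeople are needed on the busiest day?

13

Early-start (Item 2@1, Item 5@1, Item 6@1, Item 3@1, Item 4@1, Item 1@4, Item 7@4) gives peak 14: d1:14  d2:14  d3:11  d4:5  d5:5  d6:5  d7:0.
Shift Item 4→3.
Schedule Item 2@1, Item 5@1, Item 6@1, Item 3@1, Item 4@3, Item 1@4, Item 7@4: d1:13  d2:13  d3:12  d4:6  d5:5  d6:5  d7:0 — peak 13.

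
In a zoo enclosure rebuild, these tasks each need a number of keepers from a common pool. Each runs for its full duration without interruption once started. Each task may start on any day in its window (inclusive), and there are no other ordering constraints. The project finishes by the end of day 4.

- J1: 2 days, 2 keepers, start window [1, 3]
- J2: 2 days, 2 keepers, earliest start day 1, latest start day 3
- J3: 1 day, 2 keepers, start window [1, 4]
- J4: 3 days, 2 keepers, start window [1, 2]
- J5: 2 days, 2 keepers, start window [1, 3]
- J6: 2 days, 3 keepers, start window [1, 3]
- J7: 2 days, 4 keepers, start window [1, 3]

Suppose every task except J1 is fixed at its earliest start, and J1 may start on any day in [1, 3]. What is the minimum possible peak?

15

J1@1: d1:17  d2:15  d3:2  d4:0 → peak 17
J1@2: d1:15  d2:15  d3:4  d4:0 → peak 15
J1@3: d1:15  d2:13  d3:4  d4:2 → peak 15
Best is J1@2, peak 15.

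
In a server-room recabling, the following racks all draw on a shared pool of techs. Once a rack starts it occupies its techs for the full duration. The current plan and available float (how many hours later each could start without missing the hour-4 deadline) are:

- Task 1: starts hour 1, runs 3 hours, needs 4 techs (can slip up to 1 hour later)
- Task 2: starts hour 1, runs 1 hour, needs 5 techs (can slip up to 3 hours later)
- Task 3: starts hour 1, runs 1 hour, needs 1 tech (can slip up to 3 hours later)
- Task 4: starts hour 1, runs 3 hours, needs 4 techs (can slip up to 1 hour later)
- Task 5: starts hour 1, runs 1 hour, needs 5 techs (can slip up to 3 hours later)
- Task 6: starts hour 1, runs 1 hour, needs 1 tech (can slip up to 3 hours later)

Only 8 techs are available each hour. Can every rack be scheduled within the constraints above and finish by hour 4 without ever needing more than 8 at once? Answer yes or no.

no

Total tech-hours = 36; over 4 hours the average is 36/4 > 8, so some hour must exceed 8.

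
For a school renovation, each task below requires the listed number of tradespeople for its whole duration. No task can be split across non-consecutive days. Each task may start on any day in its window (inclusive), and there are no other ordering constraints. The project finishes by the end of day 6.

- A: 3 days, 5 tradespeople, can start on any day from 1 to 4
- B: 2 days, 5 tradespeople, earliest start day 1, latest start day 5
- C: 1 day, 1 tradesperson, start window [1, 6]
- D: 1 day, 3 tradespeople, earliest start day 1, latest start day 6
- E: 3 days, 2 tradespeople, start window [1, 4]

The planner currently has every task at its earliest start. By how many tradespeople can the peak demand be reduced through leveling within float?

Early-start peak: d1:16  d2:12  d3:7  d4:0  d5:0  d6:0 ⇒ 16.
Leveled (A@1, B@4, C@1, D@6, E@2): d1:6  d2:7  d3:7  d4:7  d5:5  d6:3 ⇒ 7.
Reduction 16 − 7 = 9.

9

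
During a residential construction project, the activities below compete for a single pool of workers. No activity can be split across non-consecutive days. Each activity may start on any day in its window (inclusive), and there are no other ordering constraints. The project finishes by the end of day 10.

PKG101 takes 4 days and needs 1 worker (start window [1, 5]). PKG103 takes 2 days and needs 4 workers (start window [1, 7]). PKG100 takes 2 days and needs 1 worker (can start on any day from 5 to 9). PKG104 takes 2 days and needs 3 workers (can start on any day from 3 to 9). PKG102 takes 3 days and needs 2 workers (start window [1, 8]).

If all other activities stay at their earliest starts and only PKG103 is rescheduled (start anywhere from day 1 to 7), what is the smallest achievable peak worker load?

PKG103@1: d1:7  d2:7  d3:6  d4:4  d5:1  d6:1  d7:0  d8:0  d9:0  d10:0 → peak 7
PKG103@2: d1:3  d2:7  d3:10  d4:4  d5:1  d6:1  d7:0  d8:0  d9:0  d10:0 → peak 10
PKG103@3: d1:3  d2:3  d3:10  d4:8  d5:1  d6:1  d7:0  d8:0  d9:0  d10:0 → peak 10
PKG103@4: d1:3  d2:3  d3:6  d4:8  d5:5  d6:1  d7:0  d8:0  d9:0  d10:0 → peak 8
PKG103@5: d1:3  d2:3  d3:6  d4:4  d5:5  d6:5  d7:0  d8:0  d9:0  d10:0 → peak 6
PKG103@6: d1:3  d2:3  d3:6  d4:4  d5:1  d6:5  d7:4  d8:0  d9:0  d10:0 → peak 6
PKG103@7: d1:3  d2:3  d3:6  d4:4  d5:1  d6:1  d7:4  d8:4  d9:0  d10:0 → peak 6
Best is PKG103@5, peak 6.

6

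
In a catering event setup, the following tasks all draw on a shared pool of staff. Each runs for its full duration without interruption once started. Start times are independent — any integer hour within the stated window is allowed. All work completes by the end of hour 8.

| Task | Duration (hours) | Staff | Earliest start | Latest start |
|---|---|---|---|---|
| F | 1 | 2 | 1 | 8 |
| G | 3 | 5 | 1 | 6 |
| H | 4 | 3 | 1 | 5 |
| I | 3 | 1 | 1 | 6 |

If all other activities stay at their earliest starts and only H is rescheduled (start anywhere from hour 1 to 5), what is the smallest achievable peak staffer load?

8

H@1: h1:11  h2:9  h3:9  h4:3  h5:0  h6:0  h7:0  h8:0 → peak 11
H@2: h1:8  h2:9  h3:9  h4:3  h5:3  h6:0  h7:0  h8:0 → peak 9
H@3: h1:8  h2:6  h3:9  h4:3  h5:3  h6:3  h7:0  h8:0 → peak 9
H@4: h1:8  h2:6  h3:6  h4:3  h5:3  h6:3  h7:3  h8:0 → peak 8
H@5: h1:8  h2:6  h3:6  h4:0  h5:3  h6:3  h7:3  h8:3 → peak 8
Best is H@4, peak 8.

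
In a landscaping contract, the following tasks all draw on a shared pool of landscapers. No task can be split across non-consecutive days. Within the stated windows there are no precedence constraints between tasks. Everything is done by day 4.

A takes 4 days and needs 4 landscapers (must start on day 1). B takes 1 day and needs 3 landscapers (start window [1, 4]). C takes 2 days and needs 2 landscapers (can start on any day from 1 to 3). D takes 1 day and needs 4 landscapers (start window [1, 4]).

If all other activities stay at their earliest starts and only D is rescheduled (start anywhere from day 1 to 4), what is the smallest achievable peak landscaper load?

9

D@1: d1:13  d2:6  d3:4  d4:4 → peak 13
D@2: d1:9  d2:10  d3:4  d4:4 → peak 10
D@3: d1:9  d2:6  d3:8  d4:4 → peak 9
D@4: d1:9  d2:6  d3:4  d4:8 → peak 9
Best is D@3, peak 9.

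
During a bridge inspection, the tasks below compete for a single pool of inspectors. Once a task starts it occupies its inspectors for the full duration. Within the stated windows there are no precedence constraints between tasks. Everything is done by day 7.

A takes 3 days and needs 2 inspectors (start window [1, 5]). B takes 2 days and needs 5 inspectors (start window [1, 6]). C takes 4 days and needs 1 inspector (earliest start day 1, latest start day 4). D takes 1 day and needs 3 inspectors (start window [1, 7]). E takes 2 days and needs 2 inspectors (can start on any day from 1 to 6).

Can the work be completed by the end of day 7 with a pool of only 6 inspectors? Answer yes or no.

Schedule A@1, B@5, C@1, D@4, E@1: d1:5  d2:5  d3:3  d4:4  d5:5  d6:5  d7:0 — peak 5 ≤ 6.

yes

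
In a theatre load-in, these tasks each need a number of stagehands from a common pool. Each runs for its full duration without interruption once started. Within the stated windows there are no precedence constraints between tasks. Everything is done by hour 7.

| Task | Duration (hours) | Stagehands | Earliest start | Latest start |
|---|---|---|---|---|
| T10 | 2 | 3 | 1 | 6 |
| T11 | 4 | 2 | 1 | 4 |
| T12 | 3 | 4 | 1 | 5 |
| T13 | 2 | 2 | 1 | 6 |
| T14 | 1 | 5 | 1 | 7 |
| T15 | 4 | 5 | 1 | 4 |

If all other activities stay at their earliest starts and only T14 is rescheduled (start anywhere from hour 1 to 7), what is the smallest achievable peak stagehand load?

16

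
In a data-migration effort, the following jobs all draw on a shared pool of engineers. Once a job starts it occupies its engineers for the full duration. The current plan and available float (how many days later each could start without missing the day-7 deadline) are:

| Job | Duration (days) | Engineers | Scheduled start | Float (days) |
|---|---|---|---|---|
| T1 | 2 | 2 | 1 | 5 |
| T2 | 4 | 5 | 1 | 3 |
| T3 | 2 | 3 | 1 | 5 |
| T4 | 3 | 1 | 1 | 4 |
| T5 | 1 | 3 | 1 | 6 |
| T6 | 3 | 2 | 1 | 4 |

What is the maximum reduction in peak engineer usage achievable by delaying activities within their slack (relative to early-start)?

Early-start peak: d1:16  d2:13  d3:8  d4:5  d5:0  d6:0  d7:0 ⇒ 16.
Leveled (T1@1, T2@1, T3@5, T4@3, T5@7, T6@5): d1:7  d2:7  d3:6  d4:6  d5:6  d6:5  d7:5 ⇒ 7.
Reduction 16 − 7 = 9.

9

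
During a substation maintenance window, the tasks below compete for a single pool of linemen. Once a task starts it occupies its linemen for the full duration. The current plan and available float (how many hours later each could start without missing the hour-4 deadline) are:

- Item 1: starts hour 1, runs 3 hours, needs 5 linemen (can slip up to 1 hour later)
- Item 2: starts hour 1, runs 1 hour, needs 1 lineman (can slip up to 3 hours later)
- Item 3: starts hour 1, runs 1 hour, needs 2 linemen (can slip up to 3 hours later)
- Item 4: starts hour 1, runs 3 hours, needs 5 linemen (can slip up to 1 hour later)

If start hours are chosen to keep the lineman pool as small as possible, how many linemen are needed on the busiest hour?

Early-start (Item 1@1, Item 2@1, Item 3@1, Item 4@1) gives peak 13: h1:13  h2:10  h3:10  h4:0.
Shift Item 4→2.
Schedule Item 1@1, Item 2@1, Item 3@1, Item 4@2: h1:8  h2:10  h3:10  h4:5 — peak 10.

10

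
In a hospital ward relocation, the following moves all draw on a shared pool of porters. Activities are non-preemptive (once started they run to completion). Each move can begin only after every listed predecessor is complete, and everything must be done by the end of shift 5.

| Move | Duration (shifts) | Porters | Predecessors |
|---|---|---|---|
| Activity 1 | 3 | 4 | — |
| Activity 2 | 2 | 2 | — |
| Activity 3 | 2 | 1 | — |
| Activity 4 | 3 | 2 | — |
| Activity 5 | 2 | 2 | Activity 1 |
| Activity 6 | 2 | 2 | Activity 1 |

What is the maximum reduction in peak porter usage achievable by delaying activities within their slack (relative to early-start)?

2

Early-start peak: s1:9  s2:9  s3:6  s4:4  s5:4 ⇒ 9.
Leveled (Activity 1@1, Activity 2@1, Activity 3@1, Activity 4@3, Activity 5@4, Activity 6@4): s1:7  s2:7  s3:6  s4:6  s5:6 ⇒ 7.
Reduction 9 − 7 = 2.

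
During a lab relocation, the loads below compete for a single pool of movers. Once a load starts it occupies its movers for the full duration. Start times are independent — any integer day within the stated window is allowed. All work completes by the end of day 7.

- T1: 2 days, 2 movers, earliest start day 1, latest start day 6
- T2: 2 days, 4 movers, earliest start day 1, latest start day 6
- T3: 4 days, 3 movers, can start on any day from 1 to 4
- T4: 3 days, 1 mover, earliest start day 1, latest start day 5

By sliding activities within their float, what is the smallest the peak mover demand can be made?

5

Early-start (T1@1, T2@1, T3@1, T4@1) gives peak 10: d1:10  d2:10  d3:4  d4:3  d5:0  d6:0  d7:0.
Shift T2→5, T4→3.
Schedule T1@1, T2@5, T3@1, T4@3: d1:5  d2:5  d3:4  d4:4  d5:5  d6:4  d7:0 — peak 5.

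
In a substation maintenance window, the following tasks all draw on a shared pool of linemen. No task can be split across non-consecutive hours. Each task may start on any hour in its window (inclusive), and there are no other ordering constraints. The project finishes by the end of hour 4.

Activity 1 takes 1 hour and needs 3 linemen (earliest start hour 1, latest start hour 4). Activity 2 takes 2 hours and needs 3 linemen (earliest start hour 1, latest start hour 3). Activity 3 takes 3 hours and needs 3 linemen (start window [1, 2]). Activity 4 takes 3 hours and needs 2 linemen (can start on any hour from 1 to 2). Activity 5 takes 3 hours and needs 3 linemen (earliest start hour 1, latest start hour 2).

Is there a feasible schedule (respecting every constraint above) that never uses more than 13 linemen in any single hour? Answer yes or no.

yes

Schedule Activity 1@1, Activity 2@1, Activity 3@1, Activity 4@1, Activity 5@2: h1:11  h2:11  h3:8  h4:3 — peak 11 ≤ 13.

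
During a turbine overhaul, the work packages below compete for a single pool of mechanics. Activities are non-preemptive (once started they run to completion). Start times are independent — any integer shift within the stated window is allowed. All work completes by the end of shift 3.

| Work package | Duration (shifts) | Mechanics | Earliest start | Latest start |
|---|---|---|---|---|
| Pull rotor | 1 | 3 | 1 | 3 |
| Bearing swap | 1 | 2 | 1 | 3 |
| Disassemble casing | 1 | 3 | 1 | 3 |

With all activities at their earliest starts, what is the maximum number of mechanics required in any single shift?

Early-start schedule: Pull rotor@1, Bearing swap@1, Disassemble casing@1.
Load per shift: shift 1: 8, shift 2: 0, shift 3: 0.
Peak is 8.

8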